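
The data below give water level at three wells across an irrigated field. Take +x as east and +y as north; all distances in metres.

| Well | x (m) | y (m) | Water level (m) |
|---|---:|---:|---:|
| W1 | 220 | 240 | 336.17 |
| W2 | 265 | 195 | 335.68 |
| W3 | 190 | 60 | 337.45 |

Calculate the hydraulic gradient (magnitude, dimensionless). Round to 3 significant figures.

Three-point gradient (reference W1): Δ to W2 = (45, -45, -0.49), Δ to W3 = (-30, -180, +1.28).
∂h/∂x = -0.01543, ∂h/∂y = -0.004540 (det = -9450).
|∇h| = √(-0.01543² + -0.004540²) = 0.01608

0.0161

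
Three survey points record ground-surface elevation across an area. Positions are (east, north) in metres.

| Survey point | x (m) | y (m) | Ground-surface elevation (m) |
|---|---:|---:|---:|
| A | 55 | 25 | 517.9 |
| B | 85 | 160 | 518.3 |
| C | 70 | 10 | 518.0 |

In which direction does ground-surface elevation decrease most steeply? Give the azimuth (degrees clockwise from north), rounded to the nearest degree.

261°

Differences from A: to B (Δx, Δy, Δh) = (30, 135, +0.4); to C = (15, -15, +0.1).
Solve a·Δx + b·Δy = Δz: det = 30·(-15) − 15·135 = -2475.
∂z/∂x = [(+0.4)·(-15) − (+0.1)·135] / -2475 = +0.007879
∂z/∂y = [30·(+0.1) − 15·(+0.4)] / -2475 = +0.001212
Steepest decrease is along −∇f: components (-0.007879 E, -0.001212 N).
Azimuth = atan2(-0.007879, -0.001212) = 261.3° ≈ 261°.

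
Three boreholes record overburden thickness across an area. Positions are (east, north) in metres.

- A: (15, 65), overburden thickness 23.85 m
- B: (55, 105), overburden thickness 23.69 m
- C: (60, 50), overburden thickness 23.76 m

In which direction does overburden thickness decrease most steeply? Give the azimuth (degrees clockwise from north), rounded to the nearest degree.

Differences from A: to B (Δx, Δy, Δh) = (40, 40, -0.16); to C = (45, -15, -0.09).
Determinant of the coordinate differences = 40·(-15) − 45·40 = -2400.
∂d/∂x = [(-0.16)·(-15) − (-0.09)·40] / -2400 = -0.002500
∂d/∂y = [40·(-0.09) − 45·(-0.16)] / -2400 = -0.001500
Steepest decrease is along −∇f: components (+0.002500 E, +0.001500 N).
Azimuth = atan2(+0.002500, +0.001500) = 59.0° ≈ 059°.

059°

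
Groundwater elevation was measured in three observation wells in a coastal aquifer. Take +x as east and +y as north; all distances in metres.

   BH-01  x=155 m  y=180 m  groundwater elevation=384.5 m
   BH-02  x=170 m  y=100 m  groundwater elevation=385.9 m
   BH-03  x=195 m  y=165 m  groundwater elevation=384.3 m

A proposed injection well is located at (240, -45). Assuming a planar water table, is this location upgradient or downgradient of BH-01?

With h = a·x + b·y + c and BH-01 as origin, the differences give:
  15·a + (-80)·b = +1.4
  40·a + (-15)·b = -0.2
Eliminate b (×(-15) and ×(-80), subtract): 2975·a = -37.00 → a = ∂h/∂x = -0.01244
Back-substitute: b = ∂h/∂y = -0.01983.
Head at (240, -45) = 384.5 + (-0.01244)·(85) + (-0.01983)·(-225) = 387.91 m.
That is higher than the 384.5 m at BH-01, so the point is upgradient.

upgradient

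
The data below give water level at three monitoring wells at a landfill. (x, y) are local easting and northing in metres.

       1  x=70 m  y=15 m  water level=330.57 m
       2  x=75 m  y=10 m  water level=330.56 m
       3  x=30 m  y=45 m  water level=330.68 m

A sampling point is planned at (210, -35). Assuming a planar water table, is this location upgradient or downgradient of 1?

Taking 1 as reference: 2−1 = (5, -5, -0.01); 3−1 = (-40, 30, +0.11).
Solve a·Δx + b·Δy = Δh: det = 5·30 − (-40)·(-5) = -50.
∂h/∂x = [(-0.01)·30 − (+0.11)·(-5)] / -50 = -0.005000
∂h/∂y = [5·(+0.11) − (-40)·(-0.01)] / -50 = -0.003000
Head at (210, -35) = 330.57 + (-0.005000)·(140) + (-0.003000)·(-50) = 330.02 m.
That is lower than the 330.57 m at 1, so the point is downgradient.

downgradient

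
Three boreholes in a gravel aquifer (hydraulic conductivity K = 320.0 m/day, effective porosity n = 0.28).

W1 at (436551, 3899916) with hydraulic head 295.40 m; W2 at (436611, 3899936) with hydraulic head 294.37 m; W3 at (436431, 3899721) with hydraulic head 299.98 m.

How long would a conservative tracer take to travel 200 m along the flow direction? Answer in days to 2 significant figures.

Taking W1 as reference: W2−W1 = (60, 20, -1.03); W3−W1 = (-120, -195, +4.58).
Determinant of the coordinate differences = 60·(-195) − (-120)·20 = -9300.
∂h/∂x = [(-1.03)·(-195) − (+4.58)·20] / -9300 = -0.01175
∂h/∂y = [60·(+4.58) − (-120)·(-1.03)] / -9300 = -0.01626
|∇h| = √(-0.01175² + -0.01626²) = 0.02006
Seepage velocity v = K·i/n = 320.0 × 0.02006 / 0.28 = 22.93 m/day.
t = 200 / 22.93 = 8.722 days.

8.7 days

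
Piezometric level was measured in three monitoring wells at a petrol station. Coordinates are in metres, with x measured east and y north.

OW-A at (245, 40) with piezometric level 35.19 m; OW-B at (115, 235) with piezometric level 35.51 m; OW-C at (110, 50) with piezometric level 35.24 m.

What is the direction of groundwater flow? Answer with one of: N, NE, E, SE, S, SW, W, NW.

S

Three-point gradient (reference OW-A): Δ to OW-B = (-130, 195, +0.32), Δ to OW-C = (-135, 10, +0.05).
∂h/∂x = -0.0002617, ∂h/∂y = +0.001467 (det = 25025).
Flow = −∇h = (+0.0002617 east, -0.001467 north), which points south.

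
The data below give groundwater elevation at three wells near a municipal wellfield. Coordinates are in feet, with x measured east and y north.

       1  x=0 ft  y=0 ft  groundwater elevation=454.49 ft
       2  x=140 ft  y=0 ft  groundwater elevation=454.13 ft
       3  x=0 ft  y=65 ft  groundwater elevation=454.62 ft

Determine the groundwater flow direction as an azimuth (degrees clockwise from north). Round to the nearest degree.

∂h/∂x = (454.13 − 454.49) / (140 − 0) = -0.002571
∂h/∂y = (454.62 − 454.49) / (65 − 0) = +0.002000
Flow direction (−∇h) has components (+0.002571 E, -0.002000 N).
Azimuth = atan2(E, N) = atan2(+0.002571, -0.002000) = 127.9° ≈ 128°.

128°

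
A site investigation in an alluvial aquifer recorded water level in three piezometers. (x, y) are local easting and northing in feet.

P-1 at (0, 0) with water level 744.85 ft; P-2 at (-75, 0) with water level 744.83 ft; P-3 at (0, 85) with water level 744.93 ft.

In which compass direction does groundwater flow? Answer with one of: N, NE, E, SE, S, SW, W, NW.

S

∂h/∂x = (744.83 − 744.85) / (-75 − 0) = +0.0002667
∂h/∂y = (744.93 − 744.85) / (85 − 0) = +0.0009412
Flow = −∇h = (-0.0002667 east, -0.0009412 north), which points south.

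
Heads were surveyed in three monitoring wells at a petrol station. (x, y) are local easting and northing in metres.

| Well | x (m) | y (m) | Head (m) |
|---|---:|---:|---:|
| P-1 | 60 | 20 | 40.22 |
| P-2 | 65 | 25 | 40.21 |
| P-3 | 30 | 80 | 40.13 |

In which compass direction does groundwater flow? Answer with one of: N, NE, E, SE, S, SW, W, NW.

N

With h = a·x + b·y + c and P-1 as origin, the differences give:
  5·a + 5·b = -0.01
  (-30)·a + 60·b = -0.09
Eliminate b (×60 and ×5, subtract): 450·a = -0.150 → a = ∂h/∂x = -0.0003333
Back-substitute: b = ∂h/∂y = -0.001667.
Flow = −∇h = (+0.0003333 east, +0.001667 north), which points north.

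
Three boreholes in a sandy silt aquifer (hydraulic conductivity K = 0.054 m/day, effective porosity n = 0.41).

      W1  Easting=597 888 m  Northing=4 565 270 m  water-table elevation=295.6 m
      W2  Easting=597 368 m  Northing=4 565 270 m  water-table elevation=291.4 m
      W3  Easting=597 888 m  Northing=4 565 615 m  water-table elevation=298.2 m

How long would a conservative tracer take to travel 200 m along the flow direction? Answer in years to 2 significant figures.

380 years

∂h/∂x = (291.4 − 295.6) / (597368 − 597888) = +0.008077
∂h/∂y = (298.2 − 295.6) / (4565615 − 4565270) = +0.007536
|∇h| = √(0.008077² + 0.007536²) = 0.01105
Seepage velocity v = K·i/n = 0.054 × 0.01105 / 0.41 = 0.001455 m/day.
t = 200 / 0.001455 = 1.375e+05 days = 376 years.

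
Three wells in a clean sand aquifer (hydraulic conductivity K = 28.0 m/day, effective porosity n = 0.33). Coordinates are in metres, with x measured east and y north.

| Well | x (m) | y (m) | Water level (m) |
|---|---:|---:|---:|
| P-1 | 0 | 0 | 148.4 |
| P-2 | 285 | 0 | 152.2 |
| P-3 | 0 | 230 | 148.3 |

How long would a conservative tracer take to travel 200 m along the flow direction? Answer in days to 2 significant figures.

180 days

∂h/∂x = (152.2 − 148.4) / (285 − 0) = +0.01333
∂h/∂y = (148.3 − 148.4) / (230 − 0) = -0.0004348
|∇h| = √(0.01333² + -0.0004348²) = 0.01334
Seepage velocity v = K·i/n = 28.0 × 0.01334 / 0.33 = 1.132 m/day.
t = 200 / 1.132 = 176.7 days.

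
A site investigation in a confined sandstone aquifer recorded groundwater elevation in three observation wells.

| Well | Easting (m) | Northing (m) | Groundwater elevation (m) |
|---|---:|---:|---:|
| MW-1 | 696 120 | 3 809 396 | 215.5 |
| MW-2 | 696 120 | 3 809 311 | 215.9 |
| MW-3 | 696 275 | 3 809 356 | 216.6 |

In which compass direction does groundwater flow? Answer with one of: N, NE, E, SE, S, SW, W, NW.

Taking MW-1 as reference: MW-2−MW-1 = (0, -85, +0.4); MW-3−MW-1 = (155, -40, +1.1).
Solve a·Δx + b·Δy = Δh: det = 0·(-40) − 155·(-85) = 13175.
∂h/∂x = [(+0.4)·(-40) − (+1.1)·(-85)] / 13175 = +0.005882
∂h/∂y = [0·(+1.1) − 155·(+0.4)] / 13175 = -0.004706
Flow = −∇h = (-0.005882 east, +0.004706 north), which points northwest.

NW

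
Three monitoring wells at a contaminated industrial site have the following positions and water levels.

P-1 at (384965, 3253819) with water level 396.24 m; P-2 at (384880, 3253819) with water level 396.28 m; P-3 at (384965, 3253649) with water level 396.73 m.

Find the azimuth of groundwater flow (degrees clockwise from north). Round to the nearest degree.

∂h/∂x = (396.28 − 396.24) / (384880 − 384965) = -0.0004706
∂h/∂y = (396.73 − 396.24) / (3253649 − 3253819) = -0.002882
Flow direction (−∇h) has components (+0.0004706 E, +0.002882 N).
Azimuth = atan2(E, N) = atan2(+0.0004706, +0.002882) = 9.3° ≈ 009°.

009°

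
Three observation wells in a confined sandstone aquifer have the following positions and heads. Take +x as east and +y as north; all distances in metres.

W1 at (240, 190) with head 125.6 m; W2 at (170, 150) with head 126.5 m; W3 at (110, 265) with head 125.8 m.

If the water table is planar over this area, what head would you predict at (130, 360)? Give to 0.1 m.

124.7 m

With h = a·x + b·y + c and W1 as origin, the differences give:
  (-70)·a + (-40)·b = +0.9
  (-130)·a + 75·b = +0.2
Eliminate b (×75 and ×(-40), subtract): -10450·a = 75.50 → a = ∂h/∂x = -0.007225
Back-substitute: b = ∂h/∂y = -0.009856.
h(130, 360) = 125.6 + (-0.007225)·(-110) + (-0.009856)·(170) = 125.6 +0.795 -1.676 = 124.719 m.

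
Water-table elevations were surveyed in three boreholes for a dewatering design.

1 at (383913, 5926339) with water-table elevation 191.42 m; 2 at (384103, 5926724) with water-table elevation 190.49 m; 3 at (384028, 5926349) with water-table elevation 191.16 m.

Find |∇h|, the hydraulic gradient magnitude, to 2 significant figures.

With h = a·x + b·y + c and 1 as origin, the differences give:
  190·a + 385·b = -0.93
  115·a + 10·b = -0.26
Eliminate b (×10 and ×385, subtract): -42375·a = 90.800 → a = ∂h/∂x = -0.002143
Back-substitute: b = ∂h/∂y = -0.001358.
|∇h| = √(-0.002143² + -0.001358²) = 0.002537

0.0025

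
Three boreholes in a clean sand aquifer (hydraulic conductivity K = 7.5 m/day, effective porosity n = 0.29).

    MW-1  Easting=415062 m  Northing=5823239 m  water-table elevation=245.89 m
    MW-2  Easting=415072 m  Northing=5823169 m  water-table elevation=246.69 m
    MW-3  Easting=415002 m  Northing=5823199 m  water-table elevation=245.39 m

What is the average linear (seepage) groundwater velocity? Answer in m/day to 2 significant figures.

0.45 m/day

Taking MW-1 as reference: MW-2−MW-1 = (10, -70, +0.80); MW-3−MW-1 = (-60, -40, -0.50).
Solve a·Δx + b·Δy = Δh: det = 10·(-40) − (-60)·(-70) = -4600.
∂h/∂x = [(+0.80)·(-40) − (-0.50)·(-70)] / -4600 = +0.01457
∂h/∂y = [10·(-0.50) − (-60)·(+0.80)] / -4600 = -0.009348
|∇h| = √(0.01457² + -0.009348²) = 0.01731
Seepage velocity v = K·i/n = 7.5 × 0.01731 / 0.29 = 0.4477 m/day.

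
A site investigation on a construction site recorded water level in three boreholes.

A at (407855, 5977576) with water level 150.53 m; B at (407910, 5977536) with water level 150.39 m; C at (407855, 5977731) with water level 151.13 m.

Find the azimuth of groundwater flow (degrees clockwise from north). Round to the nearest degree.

With h = a·x + b·y + c and A as origin, the differences give:
  55·a + (-40)·b = -0.14
  0·a + 155·b = +0.60
Eliminate b (×155 and ×(-40), subtract): 8525·a = 2.300 → a = ∂h/∂x = +0.0002698
Back-substitute: b = ∂h/∂y = +0.003871.
Flow direction (−∇h) has components (-0.0002698 E, -0.003871 N).
Azimuth = atan2(E, N) = atan2(-0.0002698, -0.003871) = 184.0° ≈ 184°.

184°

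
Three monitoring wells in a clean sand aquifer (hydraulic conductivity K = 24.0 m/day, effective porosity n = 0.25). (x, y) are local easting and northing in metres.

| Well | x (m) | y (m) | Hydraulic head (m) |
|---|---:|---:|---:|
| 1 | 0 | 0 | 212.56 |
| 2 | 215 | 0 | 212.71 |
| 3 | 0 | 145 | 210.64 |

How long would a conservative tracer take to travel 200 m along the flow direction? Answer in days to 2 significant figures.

∂h/∂x = (212.71 − 212.56) / (215 − 0) = +0.0006977
∂h/∂y = (210.64 − 212.56) / (145 − 0) = -0.01324
|∇h| = √(0.0006977² + -0.01324²) = 0.01326
Seepage velocity v = K·i/n = 24.0 × 0.01326 / 0.25 = 1.273 m/day.
t = 200 / 1.273 = 157.1 days.

160 days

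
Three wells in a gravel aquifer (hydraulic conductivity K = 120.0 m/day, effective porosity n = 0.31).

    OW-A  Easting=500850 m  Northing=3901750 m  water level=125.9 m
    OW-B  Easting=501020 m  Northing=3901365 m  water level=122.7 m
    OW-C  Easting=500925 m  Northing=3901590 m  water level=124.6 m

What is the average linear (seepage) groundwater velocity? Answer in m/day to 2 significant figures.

Three-point gradient (reference OW-A): Δ to OW-B = (170, -385, -3.2), Δ to OW-C = (75, -160, -1.3).
∂h/∂x = +0.006866, ∂h/∂y = +0.01134 (det = 1675).
|∇h| = √(0.006866² + 0.01134²) = 0.01326
Seepage velocity v = K·i/n = 120.0 × 0.01326 / 0.31 = 5.133 m/day.

5.1 m/day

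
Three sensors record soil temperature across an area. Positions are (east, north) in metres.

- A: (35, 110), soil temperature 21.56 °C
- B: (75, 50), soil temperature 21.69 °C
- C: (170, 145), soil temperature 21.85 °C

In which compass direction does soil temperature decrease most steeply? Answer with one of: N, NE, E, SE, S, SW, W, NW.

Taking A as reference: B−A = (40, -60, +0.13); C−A = (135, 35, +0.29).
Determinant of the coordinate differences = 40·35 − 135·(-60) = 9500.
∂T/∂x = [(+0.13)·35 − (+0.29)·(-60)] / 9500 = +0.002311
∂T/∂y = [40·(+0.29) − 135·(+0.13)] / 9500 = -0.0006263
Steepest decrease is along −∇f = (-0.002311 E, +0.0006263 N) → west.

W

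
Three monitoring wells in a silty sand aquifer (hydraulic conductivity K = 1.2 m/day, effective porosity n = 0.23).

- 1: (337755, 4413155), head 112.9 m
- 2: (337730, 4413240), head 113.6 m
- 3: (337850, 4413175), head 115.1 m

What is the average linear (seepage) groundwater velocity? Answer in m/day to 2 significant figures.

0.13 m/day

Differences from 1: to 2 (Δx, Δy, Δh) = (-25, 85, +0.7); to 3 = (95, 20, +2.2).
Determinant of the coordinate differences = (-25)·20 − 95·85 = -8575.
∂h/∂x = [(+0.7)·20 − (+2.2)·85] / -8575 = +0.02017
∂h/∂y = [(-25)·(+2.2) − 95·(+0.7)] / -8575 = +0.01417
|∇h| = √(0.02017² + 0.01417²) = 0.02465
Seepage velocity v = K·i/n = 1.2 × 0.02465 / 0.23 = 0.1286 m/day.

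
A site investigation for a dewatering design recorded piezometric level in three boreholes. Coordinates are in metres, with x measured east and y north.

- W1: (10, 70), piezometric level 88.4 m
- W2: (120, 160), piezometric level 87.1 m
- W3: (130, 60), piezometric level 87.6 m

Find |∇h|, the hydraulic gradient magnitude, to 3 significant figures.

0.00915

With h = a·x + b·y + c and W1 as origin, the differences give:
  110·a + 90·b = -1.3
  120·a + (-10)·b = -0.8
Eliminate b (×(-10) and ×90, subtract): -11900·a = 85.00 → a = ∂h/∂x = -0.007143
Back-substitute: b = ∂h/∂y = -0.005714.
|∇h| = √(-0.007143² + -0.005714²) = 0.009147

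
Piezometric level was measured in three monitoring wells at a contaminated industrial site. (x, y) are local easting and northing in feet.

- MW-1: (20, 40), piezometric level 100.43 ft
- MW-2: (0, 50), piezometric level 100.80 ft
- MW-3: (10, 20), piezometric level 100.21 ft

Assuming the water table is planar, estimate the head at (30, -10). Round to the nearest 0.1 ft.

99.5 ft

Differences from MW-1: to MW-2 (Δx, Δy, Δh) = (-20, 10, +0.37); to MW-3 = (-10, -20, -0.22).
Determinant of the coordinate differences = (-20)·(-20) − (-10)·10 = 500.
∂h/∂x = [(+0.37)·(-20) − (-0.22)·10] / 500 = -0.01040
∂h/∂y = [(-20)·(-0.22) − (-10)·(+0.37)] / 500 = +0.01620
h(30, -10) = 100.43 + (-0.01040)·(10) + (+0.01620)·(-50) = 100.43 -0.104 -0.810 = 99.516 ft.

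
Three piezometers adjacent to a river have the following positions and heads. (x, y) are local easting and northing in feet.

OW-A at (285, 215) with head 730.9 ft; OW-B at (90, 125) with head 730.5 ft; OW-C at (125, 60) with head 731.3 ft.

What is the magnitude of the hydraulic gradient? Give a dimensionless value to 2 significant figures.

0.011

Differences from OW-A: to OW-B (Δx, Δy, Δh) = (-195, -90, -0.4); to OW-C = (-160, -155, +0.4).
Solve a·Δx + b·Δy = Δh: det = (-195)·(-155) − (-160)·(-90) = 15825.
∂h/∂x = [(-0.4)·(-155) − (+0.4)·(-90)] / 15825 = +0.006193
∂h/∂y = [(-195)·(+0.4) − (-160)·(-0.4)] / 15825 = -0.008973
|∇h| = √(0.006193² + -0.008973²) = 0.0109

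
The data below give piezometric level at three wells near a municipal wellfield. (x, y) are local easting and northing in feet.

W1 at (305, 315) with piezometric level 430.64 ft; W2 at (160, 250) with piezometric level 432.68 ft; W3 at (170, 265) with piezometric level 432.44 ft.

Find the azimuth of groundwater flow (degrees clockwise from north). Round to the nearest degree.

Three-point gradient (reference W1): Δ to W2 = (-145, -65, +2.04), Δ to W3 = (-135, -50, +1.80).
∂h/∂x = -0.009836, ∂h/∂y = -0.009443 (det = -1525).
Flow direction (−∇h) has components (+0.009836 E, +0.009443 N).
Azimuth = atan2(E, N) = atan2(+0.009836, +0.009443) = 46.2° ≈ 046°.

046°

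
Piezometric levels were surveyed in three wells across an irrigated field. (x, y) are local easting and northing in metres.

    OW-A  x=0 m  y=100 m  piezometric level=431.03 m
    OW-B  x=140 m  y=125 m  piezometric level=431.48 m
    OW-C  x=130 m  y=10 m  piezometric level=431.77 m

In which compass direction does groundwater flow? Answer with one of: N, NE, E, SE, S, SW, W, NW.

NW

Differences from OW-A: to OW-B (Δx, Δy, Δh) = (140, 25, +0.45); to OW-C = (130, -90, +0.74).
Determinant of the coordinate differences = 140·(-90) − 130·25 = -15850.
∂h/∂x = [(+0.45)·(-90) − (+0.74)·25] / -15850 = +0.003722
∂h/∂y = [140·(+0.74) − 130·(+0.45)] / -15850 = -0.002845
Flow = −∇h = (-0.003722 east, +0.002845 north), which points northwest.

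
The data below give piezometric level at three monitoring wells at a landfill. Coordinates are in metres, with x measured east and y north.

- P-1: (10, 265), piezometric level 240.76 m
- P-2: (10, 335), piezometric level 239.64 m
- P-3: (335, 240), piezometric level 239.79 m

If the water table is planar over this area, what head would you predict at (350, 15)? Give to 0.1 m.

243.3 m

Differences from P-1: to P-2 (Δx, Δy, Δh) = (0, 70, -1.12); to P-3 = (325, -25, -0.97).
Determinant of the coordinate differences = 0·(-25) − 325·70 = -22750.
∂h/∂x = [(-1.12)·(-25) − (-0.97)·70] / -22750 = -0.004215
∂h/∂y = [0·(-0.97) − 325·(-1.12)] / -22750 = -0.01600
h(350, 15) = 240.76 + (-0.004215)·(340) + (-0.01600)·(-250) = 240.76 -1.433 +4.000 = 243.327 m.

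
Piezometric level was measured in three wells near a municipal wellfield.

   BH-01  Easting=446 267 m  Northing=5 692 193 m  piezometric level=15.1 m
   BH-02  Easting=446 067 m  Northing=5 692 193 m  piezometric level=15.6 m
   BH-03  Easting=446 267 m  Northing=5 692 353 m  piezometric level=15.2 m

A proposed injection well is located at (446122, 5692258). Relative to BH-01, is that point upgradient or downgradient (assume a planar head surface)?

upgradient

∂h/∂x = (15.6 − 15.1) / (446067 − 446267) = -0.002500
∂h/∂y = (15.2 − 15.1) / (5692353 − 5692193) = +0.0006250
Head at (446122, 5692258) = 15.1 + (-0.002500)·(-145) + (+0.0006250)·(65) = 15.50 m.
That is higher than the 15.1 m at BH-01, so the point is upgradient.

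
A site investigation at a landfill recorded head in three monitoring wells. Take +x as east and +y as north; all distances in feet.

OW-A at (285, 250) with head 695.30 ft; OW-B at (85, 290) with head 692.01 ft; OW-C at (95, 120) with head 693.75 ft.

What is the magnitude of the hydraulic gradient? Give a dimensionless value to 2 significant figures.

Taking OW-A as reference: OW-B−OW-A = (-200, 40, -3.29); OW-C−OW-A = (-190, -130, -1.55).
Solve a·Δx + b·Δy = Δh: det = (-200)·(-130) − (-190)·40 = 33600.
∂h/∂x = [(-3.29)·(-130) − (-1.55)·40] / 33600 = +0.01457
∂h/∂y = [(-200)·(-1.55) − (-190)·(-3.29)] / 33600 = -0.009378
|∇h| = √(0.01457² + -0.009378²) = 0.01733

0.017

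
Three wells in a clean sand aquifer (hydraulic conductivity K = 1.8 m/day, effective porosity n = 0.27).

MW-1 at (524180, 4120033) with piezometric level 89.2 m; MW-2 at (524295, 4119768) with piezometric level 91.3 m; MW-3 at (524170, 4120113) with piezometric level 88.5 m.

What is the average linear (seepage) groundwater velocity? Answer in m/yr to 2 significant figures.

23 m/yr

Taking MW-1 as reference: MW-2−MW-1 = (115, -265, +2.1); MW-3−MW-1 = (-10, 80, -0.7).
Solve a·Δx + b·Δy = Δh: det = 115·80 − (-10)·(-265) = 6550.
∂h/∂x = [(+2.1)·80 − (-0.7)·(-265)] / 6550 = -0.002672
∂h/∂y = [115·(-0.7) − (-10)·(+2.1)] / 6550 = -0.009084
|∇h| = √(-0.002672² + -0.009084²) = 0.009469
Seepage velocity v = K·i/n = 1.8 × 0.009469 / 0.27 = 0.06313 m/day = 23.06 m/yr.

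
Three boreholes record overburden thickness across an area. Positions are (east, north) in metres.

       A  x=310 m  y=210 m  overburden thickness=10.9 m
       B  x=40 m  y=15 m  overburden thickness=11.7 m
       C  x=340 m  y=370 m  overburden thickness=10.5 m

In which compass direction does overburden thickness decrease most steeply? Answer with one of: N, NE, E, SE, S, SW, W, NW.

Differences from A: to B (Δx, Δy, Δh) = (-270, -195, +0.8); to C = (30, 160, -0.4).
Solve a·Δx + b·Δy = Δd: det = (-270)·160 − 30·(-195) = -37350.
∂d/∂x = [(+0.8)·160 − (-0.4)·(-195)] / -37350 = -0.001339
∂d/∂y = [(-270)·(-0.4) − 30·(+0.8)] / -37350 = -0.002249
Steepest decrease is along −∇f = (+0.001339 E, +0.002249 N) → northeast.

NE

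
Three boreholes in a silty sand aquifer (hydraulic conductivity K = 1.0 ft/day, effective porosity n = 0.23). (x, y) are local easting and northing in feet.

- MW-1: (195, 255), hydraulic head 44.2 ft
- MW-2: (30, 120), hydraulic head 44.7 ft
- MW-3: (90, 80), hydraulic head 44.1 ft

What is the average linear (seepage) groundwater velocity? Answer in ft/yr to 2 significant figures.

13 ft/yr

Differences from MW-1: to MW-2 (Δx, Δy, Δh) = (-165, -135, +0.5); to MW-3 = (-105, -175, -0.1).
Solve a·Δx + b·Δy = Δh: det = (-165)·(-175) − (-105)·(-135) = 14700.
∂h/∂x = [(+0.5)·(-175) − (-0.1)·(-135)] / 14700 = -0.006871
∂h/∂y = [(-165)·(-0.1) − (-105)·(+0.5)] / 14700 = +0.004694
|∇h| = √(-0.006871² + 0.004694²) = 0.008321
Seepage velocity v = K·i/n = 1.0 × 0.008321 / 0.23 = 0.03618 ft/day = 13.21 ft/yr.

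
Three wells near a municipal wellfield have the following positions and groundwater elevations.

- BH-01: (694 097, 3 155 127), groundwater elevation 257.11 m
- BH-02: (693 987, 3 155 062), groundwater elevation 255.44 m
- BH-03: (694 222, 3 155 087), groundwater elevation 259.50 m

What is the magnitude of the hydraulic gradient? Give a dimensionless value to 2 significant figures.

0.018

With h = a·x + b·y + c and BH-01 as origin, the differences give:
  (-110)·a + (-65)·b = -1.67
  125·a + (-40)·b = +2.39
Eliminate b (×(-40) and ×(-65), subtract): 12525·a = 222.150 → a = ∂h/∂x = +0.01774
Back-substitute: b = ∂h/∂y = -0.004323.
|∇h| = √(0.01774² + -0.004323²) = 0.01826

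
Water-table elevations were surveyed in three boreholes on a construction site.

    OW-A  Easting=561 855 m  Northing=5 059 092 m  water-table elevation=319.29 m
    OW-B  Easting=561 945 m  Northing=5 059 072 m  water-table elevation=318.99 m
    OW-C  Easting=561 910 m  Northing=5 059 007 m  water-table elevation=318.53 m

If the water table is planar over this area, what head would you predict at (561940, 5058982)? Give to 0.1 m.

Taking OW-A as reference: OW-B−OW-A = (90, -20, -0.30); OW-C−OW-A = (55, -85, -0.76).
Determinant of the coordinate differences = 90·(-85) − 55·(-20) = -6550.
∂h/∂x = [(-0.30)·(-85) − (-0.76)·(-20)] / -6550 = -0.001573
∂h/∂y = [90·(-0.76) − 55·(-0.30)] / -6550 = +0.007924
h(561940, 5058982) = 319.29 + (-0.001573)·(85) + (+0.007924)·(-110) = 319.29 -0.134 -0.872 = 318.285 m.

318.3 m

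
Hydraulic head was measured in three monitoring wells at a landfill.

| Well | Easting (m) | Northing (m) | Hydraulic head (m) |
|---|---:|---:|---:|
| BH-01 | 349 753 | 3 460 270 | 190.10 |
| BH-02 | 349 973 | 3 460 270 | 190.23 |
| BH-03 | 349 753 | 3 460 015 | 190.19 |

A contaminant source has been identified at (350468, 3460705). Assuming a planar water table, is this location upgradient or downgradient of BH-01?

upgradient

∂h/∂x = (190.23 − 190.10) / (349973 − 349753) = +0.0005909
∂h/∂y = (190.19 − 190.10) / (3460015 − 3460270) = -0.0003529
Head at (350468, 3460705) = 190.10 + (+0.0005909)·(715) + (-0.0003529)·(435) = 190.37 m.
That is higher than the 190.10 m at BH-01, so the point is upgradient.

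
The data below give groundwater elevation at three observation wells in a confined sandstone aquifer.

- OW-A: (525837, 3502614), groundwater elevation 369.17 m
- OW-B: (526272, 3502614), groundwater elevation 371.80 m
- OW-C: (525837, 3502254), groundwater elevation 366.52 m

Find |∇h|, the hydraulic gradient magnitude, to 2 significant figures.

∂h/∂x = (371.80 − 369.17) / (526272 − 525837) = +0.006046
∂h/∂y = (366.52 − 369.17) / (3502254 − 3502614) = +0.007361
|∇h| = √(0.006046² + 0.007361²) = 0.009526

0.0095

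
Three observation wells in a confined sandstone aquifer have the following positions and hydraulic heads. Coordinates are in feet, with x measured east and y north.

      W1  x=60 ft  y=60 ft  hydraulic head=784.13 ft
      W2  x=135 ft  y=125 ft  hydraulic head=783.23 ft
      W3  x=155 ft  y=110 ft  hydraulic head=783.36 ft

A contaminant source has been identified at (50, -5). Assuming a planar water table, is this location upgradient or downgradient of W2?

upgradient

With h = a·x + b·y + c and W1 as origin, the differences give:
  75·a + 65·b = -0.90
  95·a + 50·b = -0.77
Eliminate b (×50 and ×65, subtract): -2425·a = 5.050 → a = ∂h/∂x = -0.002082
Back-substitute: b = ∂h/∂y = -0.01144.
Head at (50, -5) = 784.13 + (-0.002082)·(-10) + (-0.01144)·(-65) = 784.89 ft.
That is higher than the 783.23 ft at W2, so the point is upgradient.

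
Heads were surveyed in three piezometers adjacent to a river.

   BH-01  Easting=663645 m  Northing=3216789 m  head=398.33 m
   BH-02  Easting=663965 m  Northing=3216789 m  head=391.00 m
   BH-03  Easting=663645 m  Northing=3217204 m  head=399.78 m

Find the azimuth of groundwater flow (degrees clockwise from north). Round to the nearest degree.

099°

∂h/∂x = (391.00 − 398.33) / (663965 − 663645) = -0.02291
∂h/∂y = (399.78 − 398.33) / (3217204 − 3216789) = +0.003494
Flow direction (−∇h) has components (+0.02291 E, -0.003494 N).
Azimuth = atan2(E, N) = atan2(+0.02291, -0.003494) = 98.7° ≈ 099°.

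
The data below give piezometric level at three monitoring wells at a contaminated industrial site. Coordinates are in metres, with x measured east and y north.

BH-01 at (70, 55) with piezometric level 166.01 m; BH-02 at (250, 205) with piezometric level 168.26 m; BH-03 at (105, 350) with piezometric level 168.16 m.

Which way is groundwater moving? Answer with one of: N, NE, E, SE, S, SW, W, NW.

SW

With h = a·x + b·y + c and BH-01 as origin, the differences give:
  180·a + 150·b = +2.25
  35·a + 295·b = +2.15
Eliminate b (×295 and ×150, subtract): 47850·a = 341.250 → a = ∂h/∂x = +0.007132
Back-substitute: b = ∂h/∂y = +0.006442.
Flow = −∇h = (-0.007132 east, -0.006442 north), which points southwest.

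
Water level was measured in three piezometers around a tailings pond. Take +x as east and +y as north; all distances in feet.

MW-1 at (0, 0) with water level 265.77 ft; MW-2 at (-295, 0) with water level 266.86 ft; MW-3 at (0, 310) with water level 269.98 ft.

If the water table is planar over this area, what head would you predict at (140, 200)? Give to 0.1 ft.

∂h/∂x = (266.86 − 265.77) / (-295 − 0) = -0.003695
∂h/∂y = (269.98 − 265.77) / (310 − 0) = +0.01358
h(140, 200) = 265.77 + (-0.003695)·(140) + (+0.01358)·(200) = 265.77 -0.517 +2.716 = 267.969 ft.

268.0 ft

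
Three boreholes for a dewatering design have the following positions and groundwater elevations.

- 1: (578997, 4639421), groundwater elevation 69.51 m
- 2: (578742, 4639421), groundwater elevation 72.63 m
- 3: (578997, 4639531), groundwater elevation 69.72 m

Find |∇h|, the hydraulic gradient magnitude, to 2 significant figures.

∂h/∂x = (72.63 − 69.51) / (578742 − 578997) = -0.01224
∂h/∂y = (69.72 − 69.51) / (4639531 − 4639421) = +0.001909
|∇h| = √(-0.01224² + 0.001909²) = 0.01239

0.012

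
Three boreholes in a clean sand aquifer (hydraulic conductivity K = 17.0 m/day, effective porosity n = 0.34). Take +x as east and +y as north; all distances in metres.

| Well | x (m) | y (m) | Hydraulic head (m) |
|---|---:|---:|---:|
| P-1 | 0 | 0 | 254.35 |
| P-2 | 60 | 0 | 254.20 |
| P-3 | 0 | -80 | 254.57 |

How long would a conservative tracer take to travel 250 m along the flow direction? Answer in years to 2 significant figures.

∂h/∂x = (254.20 − 254.35) / (60 − 0) = -0.002500
∂h/∂y = (254.57 − 254.35) / (-80 − 0) = -0.002750
|∇h| = √(-0.002500² + -0.002750²) = 0.003717
Seepage velocity v = K·i/n = 17.0 × 0.003717 / 0.34 = 0.1858 m/day.
t = 250 / 0.1858 = 1346 days = 3.69 years.

3.7 years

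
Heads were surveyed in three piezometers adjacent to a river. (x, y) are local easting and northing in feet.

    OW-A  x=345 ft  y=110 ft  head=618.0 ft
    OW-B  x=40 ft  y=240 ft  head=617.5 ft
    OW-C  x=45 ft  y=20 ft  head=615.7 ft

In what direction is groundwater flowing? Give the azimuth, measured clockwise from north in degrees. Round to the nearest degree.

Taking OW-A as reference: OW-B−OW-A = (-305, 130, -0.5); OW-C−OW-A = (-300, -90, -2.3).
Solve a·Δx + b·Δy = Δh: det = (-305)·(-90) − (-300)·130 = 66450.
∂h/∂x = [(-0.5)·(-90) − (-2.3)·130] / 66450 = +0.005177
∂h/∂y = [(-305)·(-2.3) − (-300)·(-0.5)] / 66450 = +0.008299
Flow direction (−∇h) has components (-0.005177 E, -0.008299 N).
Azimuth = atan2(E, N) = atan2(-0.005177, -0.008299) = 212.0° ≈ 212°.

212°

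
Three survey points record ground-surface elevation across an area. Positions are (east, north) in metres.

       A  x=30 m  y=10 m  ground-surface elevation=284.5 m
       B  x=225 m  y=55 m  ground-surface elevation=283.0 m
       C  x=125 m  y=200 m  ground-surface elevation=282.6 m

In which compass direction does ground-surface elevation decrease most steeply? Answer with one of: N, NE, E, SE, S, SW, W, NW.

NE

Three-point gradient (reference A): Δ to B = (195, 45, -1.5), Δ to C = (95, 190, -1.9).
∂z/∂x = -0.006087, ∂z/∂y = -0.006957 (det = 32775).
Steepest decrease is along −∇f = (+0.006087 E, +0.006957 N) → northeast.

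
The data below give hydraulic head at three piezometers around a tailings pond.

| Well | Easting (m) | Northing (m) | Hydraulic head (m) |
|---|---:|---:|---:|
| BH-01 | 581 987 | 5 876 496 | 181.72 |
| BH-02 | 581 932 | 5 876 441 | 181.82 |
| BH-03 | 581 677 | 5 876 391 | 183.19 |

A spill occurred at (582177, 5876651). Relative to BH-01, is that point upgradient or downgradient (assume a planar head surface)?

With h = a·x + b·y + c and BH-01 as origin, the differences give:
  (-55)·a + (-55)·b = +0.10
  (-310)·a + (-105)·b = +1.47
Eliminate b (×(-105) and ×(-55), subtract): -11275·a = 70.350 → a = ∂h/∂x = -0.006239
Back-substitute: b = ∂h/∂y = +0.004421.
Head at (582177, 5876651) = 181.72 + (-0.006239)·(190) + (+0.004421)·(155) = 181.22 m.
That is lower than the 181.72 m at BH-01, so the point is downgradient.

downgradient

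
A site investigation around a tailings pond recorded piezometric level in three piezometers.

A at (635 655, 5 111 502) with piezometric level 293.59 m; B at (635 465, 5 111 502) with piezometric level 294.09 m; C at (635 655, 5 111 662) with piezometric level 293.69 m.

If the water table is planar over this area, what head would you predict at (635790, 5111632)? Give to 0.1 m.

∂h/∂x = (294.09 − 293.59) / (635465 − 635655) = -0.002632
∂h/∂y = (293.69 − 293.59) / (5111662 − 5111502) = +0.0006250
h(635790, 5111632) = 293.59 + (-0.002632)·(135) + (+0.0006250)·(130) = 293.59 -0.355 +0.081 = 293.316 m.

293.3 m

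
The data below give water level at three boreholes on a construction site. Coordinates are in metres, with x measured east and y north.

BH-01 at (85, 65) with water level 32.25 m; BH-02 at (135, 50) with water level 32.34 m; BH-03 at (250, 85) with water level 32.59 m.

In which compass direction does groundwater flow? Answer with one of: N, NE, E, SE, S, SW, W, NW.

W

Differences from BH-01: to BH-02 (Δx, Δy, Δh) = (50, -15, +0.09); to BH-03 = (165, 20, +0.34).
Solve a·Δx + b·Δy = Δh: det = 50·20 − 165·(-15) = 3475.
∂h/∂x = [(+0.09)·20 − (+0.34)·(-15)] / 3475 = +0.001986
∂h/∂y = [50·(+0.34) − 165·(+0.09)] / 3475 = +0.0006187
Flow = −∇h = (-0.001986 east, -0.0006187 north), which points west.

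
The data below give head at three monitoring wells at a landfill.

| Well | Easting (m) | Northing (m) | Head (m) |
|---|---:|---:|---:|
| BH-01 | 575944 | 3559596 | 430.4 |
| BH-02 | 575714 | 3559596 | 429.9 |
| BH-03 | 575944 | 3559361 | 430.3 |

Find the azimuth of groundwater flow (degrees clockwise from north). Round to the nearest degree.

259°

∂h/∂x = (429.9 − 430.4) / (575714 − 575944) = +0.002174
∂h/∂y = (430.3 − 430.4) / (3559361 − 3559596) = +0.0004255
Flow direction (−∇h) has components (-0.002174 E, -0.0004255 N).
Azimuth = atan2(E, N) = atan2(-0.002174, -0.0004255) = 258.9° ≈ 259°.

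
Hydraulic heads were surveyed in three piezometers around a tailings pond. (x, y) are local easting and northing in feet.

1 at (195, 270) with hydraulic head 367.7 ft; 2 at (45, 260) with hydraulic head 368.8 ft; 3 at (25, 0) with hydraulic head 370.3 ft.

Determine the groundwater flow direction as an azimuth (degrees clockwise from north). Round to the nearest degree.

053°

Differences from 1: to 2 (Δx, Δy, Δh) = (-150, -10, +1.1); to 3 = (-170, -270, +2.6).
Determinant of the coordinate differences = (-150)·(-270) − (-170)·(-10) = 38800.
∂h/∂x = [(+1.1)·(-270) − (+2.6)·(-10)] / 38800 = -0.006985
∂h/∂y = [(-150)·(+2.6) − (-170)·(+1.1)] / 38800 = -0.005232
Flow direction (−∇h) has components (+0.006985 E, +0.005232 N).
Azimuth = atan2(E, N) = atan2(+0.006985, +0.005232) = 53.2° ≈ 053°.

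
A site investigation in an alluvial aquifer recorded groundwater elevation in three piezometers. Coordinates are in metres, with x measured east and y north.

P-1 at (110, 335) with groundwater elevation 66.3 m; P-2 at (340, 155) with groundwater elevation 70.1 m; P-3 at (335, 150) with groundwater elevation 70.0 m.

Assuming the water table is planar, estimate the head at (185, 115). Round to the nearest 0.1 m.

Taking P-1 as reference: P-2−P-1 = (230, -180, +3.8); P-3−P-1 = (225, -185, +3.7).
Determinant of the coordinate differences = 230·(-185) − 225·(-180) = -2050.
∂h/∂x = [(+3.8)·(-185) − (+3.7)·(-180)] / -2050 = +0.01805
∂h/∂y = [230·(+3.7) − 225·(+3.8)] / -2050 = +0.001951
h(185, 115) = 66.3 + (+0.01805)·(75) + (+0.001951)·(-220) = 66.3 +1.354 -0.429 = 67.224 m.

67.2 m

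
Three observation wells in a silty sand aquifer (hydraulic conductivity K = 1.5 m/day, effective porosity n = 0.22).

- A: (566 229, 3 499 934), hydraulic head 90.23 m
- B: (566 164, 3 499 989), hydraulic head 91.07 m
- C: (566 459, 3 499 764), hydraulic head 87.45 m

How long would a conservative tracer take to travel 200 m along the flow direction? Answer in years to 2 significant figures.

8.0 years

Differences from A: to B (Δx, Δy, Δh) = (-65, 55, +0.84); to C = (230, -170, -2.78).
Solve a·Δx + b·Δy = Δh: det = (-65)·(-170) − 230·55 = -1600.
∂h/∂x = [(+0.84)·(-170) − (-2.78)·55] / -1600 = -0.006313
∂h/∂y = [(-65)·(-2.78) − 230·(+0.84)] / -1600 = +0.007812
|∇h| = √(-0.006313² + 0.007812²) = 0.01004
Seepage velocity v = K·i/n = 1.5 × 0.01004 / 0.22 = 0.06845 m/day.
t = 200 / 0.06845 = 2922 days = 8 years.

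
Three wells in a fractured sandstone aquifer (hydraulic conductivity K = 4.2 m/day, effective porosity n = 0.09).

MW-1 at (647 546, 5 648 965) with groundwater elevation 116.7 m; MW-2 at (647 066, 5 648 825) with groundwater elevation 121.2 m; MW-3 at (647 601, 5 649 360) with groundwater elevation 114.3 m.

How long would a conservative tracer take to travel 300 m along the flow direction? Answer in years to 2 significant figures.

Differences from MW-1: to MW-2 (Δx, Δy, Δh) = (-480, -140, +4.5); to MW-3 = (55, 395, -2.4).
Solve a·Δx + b·Δy = Δh: det = (-480)·395 − 55·(-140) = -181900.
∂h/∂x = [(+4.5)·395 − (-2.4)·(-140)] / -181900 = -0.007925
∂h/∂y = [(-480)·(-2.4) − 55·(+4.5)] / -181900 = -0.004973
|∇h| = √(-0.007925² + -0.004973²) = 0.009356
Seepage velocity v = K·i/n = 4.2 × 0.009356 / 0.09 = 0.4366 m/day.
t = 300 / 0.4366 = 687.1 days = 1.88 years.

1.9 years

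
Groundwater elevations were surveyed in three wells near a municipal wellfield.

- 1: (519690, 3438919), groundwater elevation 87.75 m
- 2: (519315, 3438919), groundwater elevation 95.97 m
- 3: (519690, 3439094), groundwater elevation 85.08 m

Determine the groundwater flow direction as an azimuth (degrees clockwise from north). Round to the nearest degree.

∂h/∂x = (95.97 − 87.75) / (519315 − 519690) = -0.02192
∂h/∂y = (85.08 − 87.75) / (3439094 − 3438919) = -0.01526
Flow direction (−∇h) has components (+0.02192 E, +0.01526 N).
Azimuth = atan2(E, N) = atan2(+0.02192, +0.01526) = 55.2° ≈ 055°.

055°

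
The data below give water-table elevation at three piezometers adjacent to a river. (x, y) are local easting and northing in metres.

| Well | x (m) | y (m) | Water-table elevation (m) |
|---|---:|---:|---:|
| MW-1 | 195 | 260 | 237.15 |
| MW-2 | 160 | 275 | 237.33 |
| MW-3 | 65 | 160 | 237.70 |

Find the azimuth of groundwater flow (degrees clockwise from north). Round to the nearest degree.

099°

Taking MW-1 as reference: MW-2−MW-1 = (-35, 15, +0.18); MW-3−MW-1 = (-130, -100, +0.55).
Solve a·Δx + b·Δy = Δh: det = (-35)·(-100) − (-130)·15 = 5450.
∂h/∂x = [(+0.18)·(-100) − (+0.55)·15] / 5450 = -0.004817
∂h/∂y = [(-35)·(+0.55) − (-130)·(+0.18)] / 5450 = +0.0007615
Flow direction (−∇h) has components (+0.004817 E, -0.0007615 N).
Azimuth = atan2(E, N) = atan2(+0.004817, -0.0007615) = 99.0° ≈ 099°.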